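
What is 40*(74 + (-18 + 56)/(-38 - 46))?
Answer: 61780/21 ≈ 2941.9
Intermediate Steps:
40*(74 + (-18 + 56)/(-38 - 46)) = 40*(74 + 38/(-84)) = 40*(74 + 38*(-1/84)) = 40*(74 - 19/42) = 40*(3089/42) = 61780/21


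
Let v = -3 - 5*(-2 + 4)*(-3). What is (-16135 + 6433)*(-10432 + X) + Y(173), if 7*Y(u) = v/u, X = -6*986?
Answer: 192074646483/1211 ≈ 1.5861e+8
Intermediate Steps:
v = 27 (v = -3 - 10*(-3) = -3 - 5*(-6) = -3 + 30 = 27)
X = -5916
Y(u) = 27/(7*u) (Y(u) = (27/u)/7 = 27/(7*u))
(-16135 + 6433)*(-10432 + X) + Y(173) = (-16135 + 6433)*(-10432 - 5916) + (27/7)/173 = -9702*(-16348) + (27/7)*(1/173) = 158608296 + 27/1211 = 192074646483/1211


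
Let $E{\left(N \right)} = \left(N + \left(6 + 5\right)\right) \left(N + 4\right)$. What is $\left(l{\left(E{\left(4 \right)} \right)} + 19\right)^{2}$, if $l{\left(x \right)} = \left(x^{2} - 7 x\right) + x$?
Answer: $187662601$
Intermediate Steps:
$E{\left(N \right)} = \left(4 + N\right) \left(11 + N\right)$ ($E{\left(N \right)} = \left(N + 11\right) \left(4 + N\right) = \left(11 + N\right) \left(4 + N\right) = \left(4 + N\right) \left(11 + N\right)$)
$l{\left(x \right)} = x^{2} - 6 x$
$\left(l{\left(E{\left(4 \right)} \right)} + 19\right)^{2} = \left(\left(44 + 4^{2} + 15 \cdot 4\right) \left(-6 + \left(44 + 4^{2} + 15 \cdot 4\right)\right) + 19\right)^{2} = \left(\left(44 + 16 + 60\right) \left(-6 + \left(44 + 16 + 60\right)\right) + 19\right)^{2} = \left(120 \left(-6 + 120\right) + 19\right)^{2} = \left(120 \cdot 114 + 19\right)^{2} = \left(13680 + 19\right)^{2} = 13699^{2} = 187662601$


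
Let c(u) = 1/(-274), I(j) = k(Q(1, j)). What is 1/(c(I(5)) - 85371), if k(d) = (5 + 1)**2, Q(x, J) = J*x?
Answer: -274/23391655 ≈ -1.1714e-5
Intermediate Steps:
k(d) = 36 (k(d) = 6**2 = 36)
I(j) = 36
c(u) = -1/274
1/(c(I(5)) - 85371) = 1/(-1/274 - 85371) = 1/(-23391655/274) = -274/23391655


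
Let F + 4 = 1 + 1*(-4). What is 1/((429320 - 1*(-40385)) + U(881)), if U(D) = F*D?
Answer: 1/463538 ≈ 2.1573e-6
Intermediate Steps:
F = -7 (F = -4 + (1 + 1*(-4)) = -4 + (1 - 4) = -4 - 3 = -7)
U(D) = -7*D
1/((429320 - 1*(-40385)) + U(881)) = 1/((429320 - 1*(-40385)) - 7*881) = 1/((429320 + 40385) - 6167) = 1/(469705 - 6167) = 1/463538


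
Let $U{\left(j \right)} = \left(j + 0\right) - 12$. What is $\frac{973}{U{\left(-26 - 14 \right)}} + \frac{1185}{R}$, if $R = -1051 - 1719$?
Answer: $- \frac{275683}{14404} \approx -19.139$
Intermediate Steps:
$U{\left(j \right)} = -12 + j$ ($U{\left(j \right)} = j - 12 = -12 + j$)
$R = -2770$ ($R = -1051 - 1719 = -2770$)
$\frac{973}{U{\left(-26 - 14 \right)}} + \frac{1185}{R} = \frac{973}{-12 - 40} + \frac{1185}{-2770} = \frac{973}{-12 - 40} + 1185 \left(- \frac{1}{2770}\right) = \frac{973}{-52} - \frac{237}{554} = 973 \left(- \frac{1}{52}\right) - \frac{237}{554} = - \frac{973}{52} - \frac{237}{554} = - \frac{275683}{14404}$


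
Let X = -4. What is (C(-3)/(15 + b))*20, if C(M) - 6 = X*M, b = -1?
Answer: 180/7 ≈ 25.714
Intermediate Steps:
C(M) = 6 - 4*M
(C(-3)/(15 + b))*20 = ((6 - 4*(-3))/(15 - 1))*20 = ((6 + 12)/14)*20 = ((1/14)*18)*20 = (9/7)*20 = 180/7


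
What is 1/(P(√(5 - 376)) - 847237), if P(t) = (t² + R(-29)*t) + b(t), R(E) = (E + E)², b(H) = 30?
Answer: -423789/361293443050 - 841*I*√371/180646721525 ≈ -1.173e-6 - 8.9671e-8*I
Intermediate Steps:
R(E) = 4*E² (R(E) = (2*E)² = 4*E²)
P(t) = 30 + t² + 3364*t (P(t) = (t² + (4*(-29)²)*t) + 30 = (t² + (4*841)*t) + 30 = (t² + 3364*t) + 30 = 30 + t² + 3364*t)
1/(P(√(5 - 376)) - 847237) = 1/((30 + (√(5 - 376))² + 3364*√(5 - 376)) - 847237) = 1/((30 + (√(-371))² + 3364*√(-371)) - 847237) = 1/((30 + (I*√371)² + 3364*(I*√371)) - 847237) = 1/((30 - 371 + 3364*I*√371) - 847237) = 1/((-341 + 3364*I*√371) - 847237) = 1/(-847578 + 3364*I*√371)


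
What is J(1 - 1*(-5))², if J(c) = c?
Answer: 36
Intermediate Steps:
J(1 - 1*(-5))² = (1 - 1*(-5))² = (1 + 5)² = 6² = 36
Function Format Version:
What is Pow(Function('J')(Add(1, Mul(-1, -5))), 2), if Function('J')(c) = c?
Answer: 36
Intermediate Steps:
Pow(Function('J')(Add(1, Mul(-1, -5))), 2) = Pow(Add(1, Mul(-1, -5)), 2) = Pow(Add(1, 5), 2) = Pow(6, 2) = 36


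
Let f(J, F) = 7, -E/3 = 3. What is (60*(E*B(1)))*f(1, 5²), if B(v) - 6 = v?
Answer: -26460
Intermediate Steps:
E = -9 (E = -3*3 = -9)
B(v) = 6 + v
(60*(E*B(1)))*f(1, 5²) = (60*(-9*(6 + 1)))*7 = (60*(-9*7))*7 = (60*(-63))*7 = -3780*7 = -26460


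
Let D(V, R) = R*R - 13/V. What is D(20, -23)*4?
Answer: 10567/5 ≈ 2113.4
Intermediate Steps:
D(V, R) = R**2 - 13/V
D(20, -23)*4 = ((-23)**2 - 13/20)*4 = (529 - 13*1/20)*4 = (529 - 13/20)*4 = (10567/20)*4 = 10567/5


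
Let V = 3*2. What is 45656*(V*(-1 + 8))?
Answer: 1917552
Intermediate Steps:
V = 6
45656*(V*(-1 + 8)) = 45656*(6*(-1 + 8)) = 45656*(6*7) = 45656*42 = 1917552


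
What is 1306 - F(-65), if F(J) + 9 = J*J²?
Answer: 275940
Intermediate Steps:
F(J) = -9 + J³ (F(J) = -9 + J*J² = -9 + J³)
1306 - F(-65) = 1306 - (-9 + (-65)³) = 1306 - (-9 - 274625) = 1306 - 1*(-274634) = 1306 + 274634 = 275940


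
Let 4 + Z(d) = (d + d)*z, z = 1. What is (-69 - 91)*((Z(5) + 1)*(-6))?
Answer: 6720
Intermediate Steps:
Z(d) = -4 + 2*d (Z(d) = -4 + (d + d)*1 = -4 + (2*d)*1 = -4 + 2*d)
(-69 - 91)*((Z(5) + 1)*(-6)) = (-69 - 91)*(((-4 + 2*5) + 1)*(-6)) = -160*((-4 + 10) + 1)*(-6) = -160*(6 + 1)*(-6) = -1120*(-6) = -160*(-42) = 6720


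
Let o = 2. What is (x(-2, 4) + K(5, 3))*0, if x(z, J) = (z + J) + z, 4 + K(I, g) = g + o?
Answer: 0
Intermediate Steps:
K(I, g) = -2 + g (K(I, g) = -4 + (g + 2) = -4 + (2 + g) = -2 + g)
x(z, J) = J + 2*z (x(z, J) = (J + z) + z = J + 2*z)
(x(-2, 4) + K(5, 3))*0 = ((4 + 2*(-2)) + (-2 + 3))*0 = ((4 - 4) + 1)*0 = (0 + 1)*0 = 1*0 = 0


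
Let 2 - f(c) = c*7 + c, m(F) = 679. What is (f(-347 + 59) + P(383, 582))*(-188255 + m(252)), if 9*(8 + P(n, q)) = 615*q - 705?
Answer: -23628761144/3 ≈ -7.8763e+9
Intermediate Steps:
f(c) = 2 - 8*c (f(c) = 2 - (c*7 + c) = 2 - (7*c + c) = 2 - 8*c)
P(n, q) = -259/3 + 205*q/3 (P(n, q) = -8 + (615*q - 705)/9 = -8 + (-705 + 615*q)/9 = -8 + (-235/3 + 205*q/3) = -259/3 + 205*q/3)
(f(-347 + 59) + P(383, 582))*(-188255 + m(252)) = ((2 - 8*(-347 + 59)) + (-259/3 + (205/3)*582))*(-188255 + 679) = ((2 - 8*(-288)) + (-259/3 + 39770))*(-187576) = ((2 + 2304) + 119051/3)*(-187576) = (2306 + 119051/3)*(-187576) = (125969/3)*(-187576) = -23628761144/3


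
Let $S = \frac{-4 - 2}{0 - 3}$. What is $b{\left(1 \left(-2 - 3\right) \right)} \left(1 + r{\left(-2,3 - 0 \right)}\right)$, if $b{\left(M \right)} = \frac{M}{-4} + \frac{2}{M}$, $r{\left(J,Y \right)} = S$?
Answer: $\frac{51}{20} \approx 2.55$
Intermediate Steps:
$S = 2$ ($S = - \frac{6}{-3} = \left(-6\right) \left(- \frac{1}{3}\right) = 2$)
$r{\left(J,Y \right)} = 2$
$b{\left(M \right)} = \frac{2}{M} - \frac{M}{4}$ ($b{\left(M \right)} = M \left(- \frac{1}{4}\right) + \frac{2}{M} = - \frac{M}{4} + \frac{2}{M} = \frac{2}{M} - \frac{M}{4}$)
$b{\left(1 \left(-2 - 3\right) \right)} \left(1 + r{\left(-2,3 - 0 \right)}\right) = \left(\frac{2}{1 \left(-2 - 3\right)} - \frac{1 \left(-2 - 3\right)}{4}\right) \left(1 + 2\right) = \left(\frac{2}{1 \left(-5\right)} - \frac{1 \left(-5\right)}{4}\right) 3 = \left(\frac{2}{-5} - - \frac{5}{4}\right) 3 = \left(2 \left(- \frac{1}{5}\right) + \frac{5}{4}\right) 3 = \left(- \frac{2}{5} + \frac{5}{4}\right) 3 = \frac{17}{20} \cdot 3 = \frac{51}{20}$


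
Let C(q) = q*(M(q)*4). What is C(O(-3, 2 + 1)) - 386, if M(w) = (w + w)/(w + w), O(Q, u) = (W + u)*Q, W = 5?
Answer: -482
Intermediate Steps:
O(Q, u) = Q*(5 + u) (O(Q, u) = (5 + u)*Q = Q*(5 + u))
M(w) = 1 (M(w) = (2*w)/((2*w)) = (2*w)*(1/(2*w)) = 1)
C(q) = 4*q (C(q) = q*(1*4) = q*4 = 4*q)
C(O(-3, 2 + 1)) - 386 = 4*(-3*(5 + (2 + 1))) - 386 = 4*(-3*(5 + 3)) - 386 = 4*(-3*8) - 386 = 4*(-24) - 386 = -96 - 386 = -482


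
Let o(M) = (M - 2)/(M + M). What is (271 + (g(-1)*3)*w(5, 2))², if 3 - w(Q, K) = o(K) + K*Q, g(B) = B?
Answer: 85264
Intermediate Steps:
o(M) = (-2 + M)/(2*M) (o(M) = (-2 + M)/((2*M)) = (-2 + M)*(1/(2*M)) = (-2 + M)/(2*M))
w(Q, K) = 3 - K*Q - (-2 + K)/(2*K) (w(Q, K) = 3 - ((-2 + K)/(2*K) + K*Q) = 3 - (K*Q + (-2 + K)/(2*K)) = 3 + (-K*Q - (-2 + K)/(2*K)) = 3 - K*Q - (-2 + K)/(2*K))
(271 + (g(-1)*3)*w(5, 2))² = (271 + (-1*3)*(5/2 + 1/2 - 1*2*5))² = (271 - 3*(5/2 + ½ - 10))² = (271 - 3*(-7))² = (271 + 21)² = 292² = 85264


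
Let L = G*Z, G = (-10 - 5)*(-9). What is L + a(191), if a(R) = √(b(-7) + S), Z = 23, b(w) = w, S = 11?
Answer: 3107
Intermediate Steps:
G = 135 (G = -15*(-9) = 135)
a(R) = 2 (a(R) = √(-7 + 11) = √4 = 2)
L = 3105 (L = 135*23 = 3105)
L + a(191) = 3105 + 2 = 3107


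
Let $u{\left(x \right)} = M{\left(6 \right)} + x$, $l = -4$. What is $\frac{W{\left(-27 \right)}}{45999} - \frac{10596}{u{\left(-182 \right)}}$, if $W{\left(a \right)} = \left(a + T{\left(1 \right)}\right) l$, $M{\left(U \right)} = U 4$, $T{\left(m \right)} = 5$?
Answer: $\frac{243709654}{3633921} \approx 67.065$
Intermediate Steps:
$M{\left(U \right)} = 4 U$
$u{\left(x \right)} = 24 + x$ ($u{\left(x \right)} = 4 \cdot 6 + x = 24 + x$)
$W{\left(a \right)} = -20 - 4 a$ ($W{\left(a \right)} = \left(a + 5\right) \left(-4\right) = \left(5 + a\right) \left(-4\right) = -20 - 4 a$)
$\frac{W{\left(-27 \right)}}{45999} - \frac{10596}{u{\left(-182 \right)}} = \frac{-20 - -108}{45999} - \frac{10596}{24 - 182} = \left(-20 + 108\right) \frac{1}{45999} - \frac{10596}{-158} = 88 \cdot \frac{1}{45999} - - \frac{5298}{79} = \frac{88}{45999} + \frac{5298}{79} = \frac{243709654}{3633921}$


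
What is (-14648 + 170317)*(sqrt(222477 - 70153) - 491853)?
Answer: -76566264657 + 311338*sqrt(38081) ≈ -7.6506e+10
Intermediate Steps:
(-14648 + 170317)*(sqrt(222477 - 70153) - 491853) = 155669*(sqrt(152324) - 491853) = 155669*(2*sqrt(38081) - 491853) = 155669*(-491853 + 2*sqrt(38081)) = -76566264657 + 311338*sqrt(38081)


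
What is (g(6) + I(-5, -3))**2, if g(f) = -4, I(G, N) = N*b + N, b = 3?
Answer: 256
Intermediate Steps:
I(G, N) = 4*N (I(G, N) = N*3 + N = 3*N + N = 4*N)
(g(6) + I(-5, -3))**2 = (-4 + 4*(-3))**2 = (-4 - 12)**2 = (-16)**2 = 256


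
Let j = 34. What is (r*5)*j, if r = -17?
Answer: -2890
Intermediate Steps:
(r*5)*j = -17*5*34 = -85*34 = -2890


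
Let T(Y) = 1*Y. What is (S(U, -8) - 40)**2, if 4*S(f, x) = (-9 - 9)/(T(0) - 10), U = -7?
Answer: 625681/400 ≈ 1564.2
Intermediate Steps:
T(Y) = Y
S(f, x) = 9/20 (S(f, x) = ((-9 - 9)/(0 - 10))/4 = (-18/(-10))/4 = (-18*(-1/10))/4 = (1/4)*(9/5) = 9/20)
(S(U, -8) - 40)**2 = (9/20 - 40)**2 = (-791/20)**2 = 625681/400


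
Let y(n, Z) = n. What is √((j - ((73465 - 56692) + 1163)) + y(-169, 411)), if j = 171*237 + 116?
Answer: √22538 ≈ 150.13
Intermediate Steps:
j = 40643 (j = 40527 + 116 = 40643)
√((j - ((73465 - 56692) + 1163)) + y(-169, 411)) = √((40643 - ((73465 - 56692) + 1163)) - 169) = √((40643 - (16773 + 1163)) - 169) = √((40643 - 1*17936) - 169) = √((40643 - 17936) - 169) = √(22707 - 169) = √22538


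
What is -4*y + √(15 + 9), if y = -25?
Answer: 100 + 2*√6 ≈ 104.90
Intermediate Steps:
-4*y + √(15 + 9) = -4*(-25) + √(15 + 9) = 100 + √24 = 100 + 2*√6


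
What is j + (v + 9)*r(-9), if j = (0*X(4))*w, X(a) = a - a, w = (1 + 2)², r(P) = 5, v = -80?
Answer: -355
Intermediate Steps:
w = 9 (w = 3² = 9)
X(a) = 0
j = 0 (j = (0*0)*9 = 0*9 = 0)
j + (v + 9)*r(-9) = 0 + (-80 + 9)*5 = 0 - 71*5 = 0 - 355 = -355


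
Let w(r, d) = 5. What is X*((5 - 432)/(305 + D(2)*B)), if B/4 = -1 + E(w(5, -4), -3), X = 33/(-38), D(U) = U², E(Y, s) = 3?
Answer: 14091/12806 ≈ 1.1003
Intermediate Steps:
X = -33/38 (X = 33*(-1/38) = -33/38 ≈ -0.86842)
B = 8 (B = 4*(-1 + 3) = 4*2 = 8)
X*((5 - 432)/(305 + D(2)*B)) = -33*(5 - 432)/(38*(305 + 2²*8)) = -(-14091)/(38*(305 + 4*8)) = -(-14091)/(38*(305 + 32)) = -(-14091)/(38*337) = -33/38*(-427/337) = 14091/12806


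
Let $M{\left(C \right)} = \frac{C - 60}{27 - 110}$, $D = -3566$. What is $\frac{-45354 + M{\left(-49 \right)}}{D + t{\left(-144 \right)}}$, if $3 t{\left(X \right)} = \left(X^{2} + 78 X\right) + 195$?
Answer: $\frac{3764273}{27639} \approx 136.19$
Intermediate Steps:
$t{\left(X \right)} = 65 + 26 X + \frac{X^{2}}{3}$ ($t{\left(X \right)} = \frac{\left(X^{2} + 78 X\right) + 195}{3} = \frac{195 + X^{2} + 78 X}{3} = 65 + 26 X + \frac{X^{2}}{3}$)
$M{\left(C \right)} = \frac{60}{83} - \frac{C}{83}$ ($M{\left(C \right)} = \frac{-60 + C}{-83} = \left(-60 + C\right) \left(- \frac{1}{83}\right) = \frac{60}{83} - \frac{C}{83}$)
$\frac{-45354 + M{\left(-49 \right)}}{D + t{\left(-144 \right)}} = \frac{-45354 + \left(\frac{60}{83} - - \frac{49}{83}\right)}{-3566 + \left(65 + 26 \left(-144\right) + \frac{\left(-144\right)^{2}}{3}\right)} = \frac{-45354 + \left(\frac{60}{83} + \frac{49}{83}\right)}{-3566 + \left(65 - 3744 + \frac{1}{3} \cdot 20736\right)} = \frac{-45354 + \frac{109}{83}}{-3566 + \left(65 - 3744 + 6912\right)} = - \frac{3764273}{83 \left(-3566 + 3233\right)} = - \frac{3764273}{83 \left(-333\right)} = \left(- \frac{3764273}{83}\right) \left(- \frac{1}{333}\right) = \frac{3764273}{27639}$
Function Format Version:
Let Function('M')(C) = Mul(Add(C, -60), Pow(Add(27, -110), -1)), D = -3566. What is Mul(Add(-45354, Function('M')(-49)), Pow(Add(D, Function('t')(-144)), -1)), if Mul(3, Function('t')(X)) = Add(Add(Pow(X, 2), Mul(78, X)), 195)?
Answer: Rational(3764273, 27639) ≈ 136.19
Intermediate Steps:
Function('t')(X) = Add(65, Mul(26, X), Mul(Rational(1, 3), Pow(X, 2))) (Function('t')(X) = Mul(Rational(1, 3), Add(Add(Pow(X, 2), Mul(78, X)), 195)) = Mul(Rational(1, 3), Add(195, Pow(X, 2), Mul(78, X))) = Add(65, Mul(26, X), Mul(Rational(1, 3), Pow(X, 2))))
Function('M')(C) = Add(Rational(60, 83), Mul(Rational(-1, 83), C)) (Function('M')(C) = Mul(Add(-60, C), Pow(-83, -1)) = Mul(Add(-60, C), Rational(-1, 83)) = Add(Rational(60, 83), Mul(Rational(-1, 83), C)))
Mul(Add(-45354, Function('M')(-49)), Pow(Add(D, Function('t')(-144)), -1)) = Mul(Add(-45354, Add(Rational(60, 83), Mul(Rational(-1, 83), -49))), Pow(Add(-3566, Add(65, Mul(26, -144), Mul(Rational(1, 3), Pow(-144, 2)))), -1)) = Mul(Add(-45354, Add(Rational(60, 83), Rational(49, 83))), Pow(Add(-3566, Add(65, -3744, Mul(Rational(1, 3), 20736))), -1)) = Mul(Add(-45354, Rational(109, 83)), Pow(Add(-3566, Add(65, -3744, 6912)), -1)) = Mul(Rational(-3764273, 83), Pow(Add(-3566, 3233), -1)) = Mul(Rational(-3764273, 83), Pow(-333, -1)) = Mul(Rational(-3764273, 83), Rational(-1, 333)) = Rational(3764273, 27639)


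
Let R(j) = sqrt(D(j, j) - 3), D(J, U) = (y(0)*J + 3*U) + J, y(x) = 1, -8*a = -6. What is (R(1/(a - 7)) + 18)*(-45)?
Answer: -810 - 9*I*sqrt(95) ≈ -810.0 - 87.721*I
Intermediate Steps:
a = 3/4 (a = -1/8*(-6) = 3/4 ≈ 0.75000)
D(J, U) = 2*J + 3*U (D(J, U) = (1*J + 3*U) + J = (J + 3*U) + J = 2*J + 3*U)
R(j) = sqrt(-3 + 5*j) (R(j) = sqrt((2*j + 3*j) - 3) = sqrt(5*j - 3) = sqrt(-3 + 5*j))
(R(1/(a - 7)) + 18)*(-45) = (sqrt(-3 + 5/(3/4 - 7)) + 18)*(-45) = (sqrt(-3 + 5/(-25/4)) + 18)*(-45) = (sqrt(-3 + 5*(-4/25)) + 18)*(-45) = (sqrt(-3 - 4/5) + 18)*(-45) = (sqrt(-19/5) + 18)*(-45) = (I*sqrt(95)/5 + 18)*(-45) = (18 + I*sqrt(95)/5)*(-45) = -810 - 9*I*sqrt(95)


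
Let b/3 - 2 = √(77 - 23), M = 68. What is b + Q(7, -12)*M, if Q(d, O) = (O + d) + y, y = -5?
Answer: -674 + 9*√6 ≈ -651.96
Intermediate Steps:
b = 6 + 9*√6 (b = 6 + 3*√(77 - 23) = 6 + 3*√54 = 6 + 3*(3*√6) = 6 + 9*√6 ≈ 28.045)
Q(d, O) = -5 + O + d (Q(d, O) = (O + d) - 5 = -5 + O + d)
b + Q(7, -12)*M = (6 + 9*√6) + (-5 - 12 + 7)*68 = (6 + 9*√6) - 10*68 = (6 + 9*√6) - 680 = -674 + 9*√6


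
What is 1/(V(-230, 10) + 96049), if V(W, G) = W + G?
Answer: 1/95829 ≈ 1.0435e-5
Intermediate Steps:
V(W, G) = G + W
1/(V(-230, 10) + 96049) = 1/((10 - 230) + 96049) = 1/(-220 + 96049) = 1/95829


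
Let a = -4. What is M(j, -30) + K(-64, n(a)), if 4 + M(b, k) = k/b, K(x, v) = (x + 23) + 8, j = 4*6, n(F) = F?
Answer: -153/4 ≈ -38.250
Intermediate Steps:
j = 24
K(x, v) = 31 + x (K(x, v) = (23 + x) + 8 = 31 + x)
M(b, k) = -4 + k/b
M(j, -30) + K(-64, n(a)) = (-4 - 30/24) + (31 - 64) = (-4 - 30*1/24) - 33 = (-4 - 5/4) - 33 = -21/4 - 33 = -153/4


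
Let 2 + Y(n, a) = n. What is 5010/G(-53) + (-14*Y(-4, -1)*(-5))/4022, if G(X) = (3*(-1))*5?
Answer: -671884/2011 ≈ -334.10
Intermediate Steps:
G(X) = -15 (G(X) = -3*5 = -15)
Y(n, a) = -2 + n
5010/G(-53) + (-14*Y(-4, -1)*(-5))/4022 = 5010/(-15) + (-14*(-2 - 4)*(-5))/4022 = 5010*(-1/15) + (-14*(-6)*(-5))*(1/4022) = -334 + (84*(-5))*(1/4022) = -334 - 420*1/4022 = -334 - 210/2011 = -671884/2011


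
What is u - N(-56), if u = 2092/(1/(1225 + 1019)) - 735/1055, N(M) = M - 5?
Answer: 990541252/211 ≈ 4.6945e+6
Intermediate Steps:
N(M) = -5 + M
u = 990528381/211 (u = 2092/(1/2244) - 735*1/1055 = 2092/(1/2244) - 147/211 = 2092*2244 - 147/211 = 4694448 - 147/211 = 990528381/211 ≈ 4.6944e+6)
u - N(-56) = 990528381/211 - (-5 - 56) = 990528381/211 - 1*(-61) = 990528381/211 + 61 = 990541252/211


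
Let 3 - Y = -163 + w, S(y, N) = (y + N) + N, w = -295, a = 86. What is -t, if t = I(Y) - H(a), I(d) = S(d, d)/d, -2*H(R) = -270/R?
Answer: -123/86 ≈ -1.4302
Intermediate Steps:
H(R) = 135/R (H(R) = -(-135)/R = 135/R)
S(y, N) = y + 2*N (S(y, N) = (N + y) + N = y + 2*N)
Y = 461 (Y = 3 - (-163 - 295) = 3 - 1*(-458) = 3 + 458 = 461)
I(d) = 3 (I(d) = (d + 2*d)/d = (3*d)/d = 3)
t = 123/86 (t = 3 - 135/86 = 123/86 ≈ 1.4302)
-t = -1*123/86 = -123/86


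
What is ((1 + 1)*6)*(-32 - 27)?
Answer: -708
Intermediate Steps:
((1 + 1)*6)*(-32 - 27) = (2*6)*(-59) = 12*(-59) = -708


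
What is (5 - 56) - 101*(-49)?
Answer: 4898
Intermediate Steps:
(5 - 56) - 101*(-49) = -51 + 4949 = 4898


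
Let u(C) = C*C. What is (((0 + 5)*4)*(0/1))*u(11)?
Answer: 0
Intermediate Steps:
u(C) = C**2
(((0 + 5)*4)*(0/1))*u(11) = (((0 + 5)*4)*(0/1))*11**2 = ((5*4)*(0*1))*121 = (20*0)*121 = 0*121 = 0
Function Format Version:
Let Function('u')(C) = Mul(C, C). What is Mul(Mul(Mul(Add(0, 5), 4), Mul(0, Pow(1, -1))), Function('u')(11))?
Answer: 0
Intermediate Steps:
Function('u')(C) = Pow(C, 2)
Mul(Mul(Mul(Add(0, 5), 4), Mul(0, Pow(1, -1))), Function('u')(11)) = Mul(Mul(Mul(Add(0, 5), 4), Mul(0, Pow(1, -1))), Pow(11, 2)) = Mul(Mul(Mul(5, 4), Mul(0, 1)), 121) = Mul(Mul(20, 0), 121) = Mul(0, 121) = 0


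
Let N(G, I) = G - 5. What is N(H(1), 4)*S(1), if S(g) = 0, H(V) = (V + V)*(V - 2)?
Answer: 0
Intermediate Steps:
H(V) = 2*V*(-2 + V) (H(V) = (2*V)*(-2 + V) = 2*V*(-2 + V))
N(G, I) = -5 + G
N(H(1), 4)*S(1) = (-5 + 2*1*(-2 + 1))*0 = (-5 + 2*1*(-1))*0 = (-5 - 2)*0 = -7*0 = 0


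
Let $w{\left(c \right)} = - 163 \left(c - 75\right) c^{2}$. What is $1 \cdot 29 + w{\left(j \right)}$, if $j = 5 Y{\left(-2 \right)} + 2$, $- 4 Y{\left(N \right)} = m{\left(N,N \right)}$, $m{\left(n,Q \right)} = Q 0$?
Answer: $47625$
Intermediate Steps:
$m{\left(n,Q \right)} = 0$
$Y{\left(N \right)} = 0$ ($Y{\left(N \right)} = \left(- \frac{1}{4}\right) 0 = 0$)
$j = 2$ ($j = 5 \cdot 0 + 2 = 0 + 2 = 2$)
$w{\left(c \right)} = c^{2} \left(12225 - 163 c\right)$ ($w{\left(c \right)} = - 163 \left(-75 + c\right) c^{2} = \left(12225 - 163 c\right) c^{2} = c^{2} \left(12225 - 163 c\right)$)
$1 \cdot 29 + w{\left(j \right)} = 1 \cdot 29 + 163 \cdot 2^{2} \left(75 - 2\right) = 29 + 163 \cdot 4 \left(75 - 2\right) = 29 + 163 \cdot 4 \cdot 73 = 29 + 47596 = 47625$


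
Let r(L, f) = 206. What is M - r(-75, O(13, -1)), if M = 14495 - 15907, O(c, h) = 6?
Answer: -1618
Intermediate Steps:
M = -1412
M - r(-75, O(13, -1)) = -1412 - 1*206 = -1412 - 206 = -1618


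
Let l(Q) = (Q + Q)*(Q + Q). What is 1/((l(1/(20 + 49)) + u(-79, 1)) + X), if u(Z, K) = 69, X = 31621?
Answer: 4761/150876094 ≈ 3.1556e-5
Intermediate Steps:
l(Q) = 4*Q² (l(Q) = (2*Q)*(2*Q) = 4*Q²)
1/((l(1/(20 + 49)) + u(-79, 1)) + X) = 1/((4*(1/(20 + 49))² + 69) + 31621) = 1/((4*(1/69)² + 69) + 31621) = 1/((4*(1/4761) + 69) + 31621) = 1/((4/4761 + 69) + 31621) = 1/(328513/4761 + 31621) = 1/(150876094/4761) = 4761/150876094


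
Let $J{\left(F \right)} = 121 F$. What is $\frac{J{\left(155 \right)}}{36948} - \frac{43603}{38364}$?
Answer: $- \frac{12382317}{19687126} \approx -0.62895$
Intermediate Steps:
$\frac{J{\left(155 \right)}}{36948} - \frac{43603}{38364} = \frac{121 \cdot 155}{36948} - \frac{43603}{38364} = 18755 \cdot \frac{1}{36948} - \frac{43603}{38364} = \frac{18755}{36948} - \frac{43603}{38364} = - \frac{12382317}{19687126}$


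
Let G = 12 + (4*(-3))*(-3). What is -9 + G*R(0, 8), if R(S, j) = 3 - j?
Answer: -249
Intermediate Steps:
G = 48 (G = 12 - 12*(-3) = 12 + 36 = 48)
-9 + G*R(0, 8) = -9 + 48*(3 - 1*8) = -9 + 48*(3 - 8) = -9 + 48*(-5) = -9 - 240 = -249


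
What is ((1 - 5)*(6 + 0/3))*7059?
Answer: -169416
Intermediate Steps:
((1 - 5)*(6 + 0/3))*7059 = -4*(6 + 0*(1/3))*7059 = -4*(6 + 0)*7059 = -4*6*7059 = -24*7059 = -169416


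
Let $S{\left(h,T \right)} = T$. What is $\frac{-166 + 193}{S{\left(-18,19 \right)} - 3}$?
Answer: $\frac{27}{16} \approx 1.6875$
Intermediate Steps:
$\frac{-166 + 193}{S{\left(-18,19 \right)} - 3} = \frac{-166 + 193}{19 - 3} = \frac{1}{16} \cdot 27 = \frac{27}{16}$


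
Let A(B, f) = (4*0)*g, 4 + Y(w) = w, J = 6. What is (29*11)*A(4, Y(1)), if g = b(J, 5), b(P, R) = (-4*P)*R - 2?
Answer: 0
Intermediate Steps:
Y(w) = -4 + w
b(P, R) = -2 - 4*P*R (b(P, R) = -4*P*R - 2 = -2 - 4*P*R)
g = -122 (g = -2 - 4*6*5 = -2 - 120 = -122)
A(B, f) = 0 (A(B, f) = (4*0)*(-122) = 0*(-122) = 0)
(29*11)*A(4, Y(1)) = (29*11)*0 = 319*0 = 0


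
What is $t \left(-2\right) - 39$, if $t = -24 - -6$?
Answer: $-3$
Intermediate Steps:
$t = -18$ ($t = -24 + 6 = -18$)
$t \left(-2\right) - 39 = \left(-18\right) \left(-2\right) - 39 = 36 - 39 = -3$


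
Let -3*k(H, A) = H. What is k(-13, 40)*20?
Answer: 260/3 ≈ 86.667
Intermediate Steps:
k(H, A) = -H/3
k(-13, 40)*20 = -1/3*(-13)*20 = (13/3)*20 = 260/3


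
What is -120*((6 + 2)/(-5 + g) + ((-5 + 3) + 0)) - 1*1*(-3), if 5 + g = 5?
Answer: 435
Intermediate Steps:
g = 0 (g = -5 + 5 = 0)
-120*((6 + 2)/(-5 + g) + ((-5 + 3) + 0)) - 1*1*(-3) = -120*((6 + 2)/(-5 + 0) + ((-5 + 3) + 0)) - 1*1*(-3) = -120*(8/(-5) + (-2 + 0)) - 1*(-3) = -120*(8*(-1/5) - 2) + 3 = -120*(-8/5 - 2) + 3 = -(-432) + 3 = -120*(-18/5) + 3 = 432 + 3 = 435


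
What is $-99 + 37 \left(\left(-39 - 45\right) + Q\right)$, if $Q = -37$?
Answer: $-4576$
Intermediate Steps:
$-99 + 37 \left(\left(-39 - 45\right) + Q\right) = -99 + 37 \left(\left(-39 - 45\right) - 37\right) = -99 + 37 \left(-84 - 37\right) = -99 + 37 \left(-121\right) = -99 - 4477 = -4576$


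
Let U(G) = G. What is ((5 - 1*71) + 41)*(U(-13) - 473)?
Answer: 12150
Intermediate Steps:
((5 - 1*71) + 41)*(U(-13) - 473) = ((5 - 1*71) + 41)*(-13 - 473) = ((5 - 71) + 41)*(-486) = (-66 + 41)*(-486) = -25*(-486) = 12150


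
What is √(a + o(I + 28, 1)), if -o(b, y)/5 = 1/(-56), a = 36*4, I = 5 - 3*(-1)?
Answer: √112966/28 ≈ 12.004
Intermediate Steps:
I = 8 (I = 5 + 3 = 8)
a = 144
o(b, y) = 5/56 (o(b, y) = -5/(-56) = -5*(-1/56) = 5/56)
√(a + o(I + 28, 1)) = √(144 + 5/56) = √(8069/56) = √112966/28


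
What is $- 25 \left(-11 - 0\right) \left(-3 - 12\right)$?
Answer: $-4125$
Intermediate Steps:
$- 25 \left(-11 - 0\right) \left(-3 - 12\right) = - 25 \left(-11 + 0\right) \left(-15\right) = \left(-25\right) \left(-11\right) \left(-15\right) = 275 \left(-15\right) = -4125$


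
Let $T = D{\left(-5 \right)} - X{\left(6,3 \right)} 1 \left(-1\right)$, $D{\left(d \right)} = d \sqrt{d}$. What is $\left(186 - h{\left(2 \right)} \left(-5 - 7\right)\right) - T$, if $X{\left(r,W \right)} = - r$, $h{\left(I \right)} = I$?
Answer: $216 + 5 i \sqrt{5} \approx 216.0 + 11.18 i$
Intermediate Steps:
$D{\left(d \right)} = d^{\frac{3}{2}}$
$T = -6 - 5 i \sqrt{5}$ ($T = \left(-5\right)^{\frac{3}{2}} - \left(-1\right) 6 \cdot 1 \left(-1\right) = - 5 i \sqrt{5} - \left(-6\right) 1 \left(-1\right) = - 5 i \sqrt{5} - \left(-6\right) \left(-1\right) = - 5 i \sqrt{5} - 6 = -6 - 5 i \sqrt{5} \approx -6.0 - 11.18 i$)
$\left(186 - h{\left(2 \right)} \left(-5 - 7\right)\right) - T = \left(186 - 2 \left(-5 - 7\right)\right) - \left(-6 - 5 i \sqrt{5}\right) = \left(186 - 2 \left(-12\right)\right) + \left(6 + 5 i \sqrt{5}\right) = \left(186 - -24\right) + \left(6 + 5 i \sqrt{5}\right) = \left(186 + 24\right) + \left(6 + 5 i \sqrt{5}\right) = 210 + \left(6 + 5 i \sqrt{5}\right) = 216 + 5 i \sqrt{5}$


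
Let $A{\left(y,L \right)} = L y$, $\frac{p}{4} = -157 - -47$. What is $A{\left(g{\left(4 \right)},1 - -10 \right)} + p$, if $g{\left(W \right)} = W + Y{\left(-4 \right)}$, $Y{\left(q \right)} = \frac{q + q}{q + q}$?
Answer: $-385$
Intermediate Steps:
$Y{\left(q \right)} = 1$ ($Y{\left(q \right)} = \frac{2 q}{2 q} = 2 q \frac{1}{2 q} = 1$)
$g{\left(W \right)} = 1 + W$ ($g{\left(W \right)} = W + 1 = 1 + W$)
$p = -440$ ($p = 4 \left(-157 - -47\right) = 4 \left(-157 + 47\right) = 4 \left(-110\right) = -440$)
$A{\left(g{\left(4 \right)},1 - -10 \right)} + p = \left(1 - -10\right) \left(1 + 4\right) - 440 = \left(1 + 10\right) 5 - 440 = 11 \cdot 5 - 440 = 55 - 440 = -385$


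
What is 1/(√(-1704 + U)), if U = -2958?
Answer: -I*√518/1554 ≈ -0.014646*I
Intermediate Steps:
1/(√(-1704 + U)) = 1/(√(-1704 - 2958)) = 1/(√(-4662)) = 1/(3*I*√518) = -I*√518/1554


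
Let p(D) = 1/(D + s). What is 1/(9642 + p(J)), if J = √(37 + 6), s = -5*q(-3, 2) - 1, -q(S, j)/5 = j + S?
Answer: 6103360/58848346429 + √43/58848346429 ≈ 0.00010371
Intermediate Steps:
q(S, j) = -5*S - 5*j (q(S, j) = -5*(j + S) = -5*(S + j) = -5*S - 5*j)
s = -26 (s = -5*(-5*(-3) - 5*2) - 1 = -5*(15 - 10) - 1 = -5*5 - 1 = -25 - 1 = -26)
J = √43 ≈ 6.5574
p(D) = 1/(-26 + D) (p(D) = 1/(D - 26) = 1/(-26 + D))
1/(9642 + p(J)) = 1/(9642 + 1/(-26 + √43))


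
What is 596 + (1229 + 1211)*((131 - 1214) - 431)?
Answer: -3693564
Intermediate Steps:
596 + (1229 + 1211)*((131 - 1214) - 431) = 596 + 2440*(-1083 - 431) = 596 + 2440*(-1514) = 596 - 3694160 = -3693564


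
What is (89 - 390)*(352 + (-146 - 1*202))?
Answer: -1204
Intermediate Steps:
(89 - 390)*(352 + (-146 - 1*202)) = -301*(352 + (-146 - 202)) = -301*(352 - 348) = -301*4 = -1204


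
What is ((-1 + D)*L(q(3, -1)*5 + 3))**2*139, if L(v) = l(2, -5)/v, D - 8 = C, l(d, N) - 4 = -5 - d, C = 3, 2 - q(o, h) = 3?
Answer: 31275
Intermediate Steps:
q(o, h) = -1 (q(o, h) = 2 - 1*3 = 2 - 3 = -1)
l(d, N) = -1 - d (l(d, N) = 4 + (-5 - d) = -1 - d)
D = 11 (D = 8 + 3 = 11)
L(v) = -3/v (L(v) = (-1 - 1*2)/v = (-1 - 2)/v = -3/v)
((-1 + D)*L(q(3, -1)*5 + 3))**2*139 = ((-1 + 11)*(-3/(-1*5 + 3)))**2*139 = (10*(-3/(-5 + 3)))**2*139 = (10*(-3/(-2)))**2*139 = (10*(-3*(-1/2)))**2*139 = (10*(3/2))**2*139 = 15**2*139 = 225*139 = 31275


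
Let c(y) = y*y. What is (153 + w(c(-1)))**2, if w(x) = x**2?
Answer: 23716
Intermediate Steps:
c(y) = y**2
(153 + w(c(-1)))**2 = (153 + ((-1)**2)**2)**2 = (153 + 1**2)**2 = (153 + 1)**2 = 154**2 = 23716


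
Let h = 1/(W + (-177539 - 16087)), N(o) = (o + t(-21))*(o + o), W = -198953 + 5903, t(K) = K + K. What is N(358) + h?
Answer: 87487765055/386676 ≈ 2.2626e+5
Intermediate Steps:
t(K) = 2*K
W = -193050
N(o) = 2*o*(-42 + o) (N(o) = (o + 2*(-21))*(o + o) = (o - 42)*(2*o) = (-42 + o)*(2*o) = 2*o*(-42 + o))
h = -1/386676 (h = 1/(-193050 + (-177539 - 16087)) = 1/(-193050 - 193626) = 1/(-386676) = -1/386676 ≈ -2.5861e-6)
N(358) + h = 2*358*(-42 + 358) - 1/386676 = 2*358*316 - 1/386676 = 226256 - 1/386676 = 87487765055/386676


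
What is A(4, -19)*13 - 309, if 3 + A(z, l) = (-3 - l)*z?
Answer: 484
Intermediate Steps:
A(z, l) = -3 + z*(-3 - l) (A(z, l) = -3 + (-3 - l)*z = -3 + z*(-3 - l))
A(4, -19)*13 - 309 = (-3 - 3*4 - 1*(-19)*4)*13 - 309 = (-3 - 12 + 76)*13 - 309 = 61*13 - 309 = 793 - 309 = 484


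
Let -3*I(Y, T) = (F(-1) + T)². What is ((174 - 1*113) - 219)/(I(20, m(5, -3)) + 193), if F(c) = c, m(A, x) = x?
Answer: -474/563 ≈ -0.84192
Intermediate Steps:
I(Y, T) = -(-1 + T)²/3
((174 - 1*113) - 219)/(I(20, m(5, -3)) + 193) = ((174 - 1*113) - 219)/(-(-1 - 3)²/3 + 193) = ((174 - 113) - 219)/(-⅓*(-4)² + 193) = (61 - 219)/(-⅓*16 + 193) = -158/(-16/3 + 193) = -158/563/3 = -158*3/563 = -474/563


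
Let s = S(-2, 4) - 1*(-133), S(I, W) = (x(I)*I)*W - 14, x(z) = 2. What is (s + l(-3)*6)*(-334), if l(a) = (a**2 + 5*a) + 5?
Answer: -32398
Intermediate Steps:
l(a) = 5 + a**2 + 5*a
S(I, W) = -14 + 2*I*W (S(I, W) = (2*I)*W - 14 = 2*I*W - 14 = -14 + 2*I*W)
s = 103 (s = (-14 + 2*(-2)*4) - 1*(-133) = (-14 - 16) + 133 = -30 + 133 = 103)
(s + l(-3)*6)*(-334) = (103 + (5 + (-3)**2 + 5*(-3))*6)*(-334) = (103 + (5 + 9 - 15)*6)*(-334) = (103 - 1*6)*(-334) = (103 - 6)*(-334) = 97*(-334) = -32398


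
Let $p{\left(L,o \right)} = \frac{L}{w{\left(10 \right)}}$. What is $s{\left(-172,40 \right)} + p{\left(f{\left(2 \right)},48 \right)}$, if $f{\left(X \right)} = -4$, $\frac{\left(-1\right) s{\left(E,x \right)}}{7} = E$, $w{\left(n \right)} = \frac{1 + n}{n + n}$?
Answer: $\frac{13164}{11} \approx 1196.7$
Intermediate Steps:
$w{\left(n \right)} = \frac{1 + n}{2 n}$
$s{\left(E,x \right)} = - 7 E$
$p{\left(L,o \right)} = \frac{20 L}{11}$ ($p{\left(L,o \right)} = \frac{L}{\frac{1}{2} \cdot \frac{1}{10} \left(1 + 10\right)} = \frac{L}{\frac{1}{2} \cdot \frac{1}{10} \cdot 11} = \frac{L}{\frac{11}{20}} = L \frac{20}{11} = \frac{20 L}{11}$)
$s{\left(-172,40 \right)} + p{\left(f{\left(2 \right)},48 \right)} = \left(-7\right) \left(-172\right) + \frac{20}{11} \left(-4\right) = 1204 - \frac{80}{11} = \frac{13164}{11}$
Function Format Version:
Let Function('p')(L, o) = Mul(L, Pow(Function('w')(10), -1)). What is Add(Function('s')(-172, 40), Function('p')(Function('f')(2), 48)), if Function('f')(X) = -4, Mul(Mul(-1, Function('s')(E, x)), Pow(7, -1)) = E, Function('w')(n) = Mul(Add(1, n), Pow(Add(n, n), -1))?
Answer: Rational(13164, 11) ≈ 1196.7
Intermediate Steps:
Function('w')(n) = Mul(Rational(1, 2), Pow(n, -1), Add(1, n)) (Function('w')(n) = Mul(Add(1, n), Pow(Mul(2, n), -1)) = Mul(Add(1, n), Mul(Rational(1, 2), Pow(n, -1))) = Mul(Rational(1, 2), Pow(n, -1), Add(1, n)))
Function('s')(E, x) = Mul(-7, E)
Function('p')(L, o) = Mul(Rational(20, 11), L) (Function('p')(L, o) = Mul(L, Pow(Mul(Rational(1, 2), Pow(10, -1), Add(1, 10)), -1)) = Mul(L, Pow(Mul(Rational(1, 2), Rational(1, 10), 11), -1)) = Mul(L, Pow(Rational(11, 20), -1)) = Mul(L, Rational(20, 11)) = Mul(Rational(20, 11), L))
Add(Function('s')(-172, 40), Function('p')(Function('f')(2), 48)) = Add(Mul(-7, -172), Mul(Rational(20, 11), -4)) = Add(1204, Rational(-80, 11)) = Rational(13164, 11)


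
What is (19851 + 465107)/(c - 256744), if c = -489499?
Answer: -484958/746243 ≈ -0.64987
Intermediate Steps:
(19851 + 465107)/(c - 256744) = (19851 + 465107)/(-489499 - 256744) = 484958/(-746243) = 484958*(-1/746243) = -484958/746243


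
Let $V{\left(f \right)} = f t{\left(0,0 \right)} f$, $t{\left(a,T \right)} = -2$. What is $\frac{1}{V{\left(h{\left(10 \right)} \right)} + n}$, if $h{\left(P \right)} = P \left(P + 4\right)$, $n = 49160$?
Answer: $\frac{1}{9960} \approx 0.0001004$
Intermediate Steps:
$h{\left(P \right)} = P \left(4 + P\right)$
$V{\left(f \right)} = - 2 f^{2}$ ($V{\left(f \right)} = f \left(-2\right) f = - 2 f f = - 2 f^{2}$)
$\frac{1}{V{\left(h{\left(10 \right)} \right)} + n} = \frac{1}{- 2 \left(10 \left(4 + 10\right)\right)^{2} + 49160} = \frac{1}{- 2 \left(10 \cdot 14\right)^{2} + 49160} = \frac{1}{- 2 \cdot 140^{2} + 49160} = \frac{1}{\left(-2\right) 19600 + 49160} = \frac{1}{-39200 + 49160} = \frac{1}{9960}$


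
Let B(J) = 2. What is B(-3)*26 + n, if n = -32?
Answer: 20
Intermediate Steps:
B(-3)*26 + n = 2*26 - 32 = 52 - 32 = 20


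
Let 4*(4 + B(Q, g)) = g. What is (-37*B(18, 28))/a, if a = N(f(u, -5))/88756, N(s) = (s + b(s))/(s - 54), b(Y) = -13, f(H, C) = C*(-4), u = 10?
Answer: 334965144/7 ≈ 4.7852e+7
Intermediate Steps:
B(Q, g) = -4 + g/4
f(H, C) = -4*C
N(s) = (-13 + s)/(-54 + s) (N(s) = (s - 13)/(s - 54) = (-13 + s)/(-54 + s))
a = -7/3017704 (a = ((-13 - 4*(-5))/(-54 - 4*(-5)))/88756 = ((-13 + 20)/(-54 + 20))*(1/88756) = (7/(-34))*(1/88756) = -1/34*7*(1/88756) = -7/34*1/88756 = -7/3017704 ≈ -2.3196e-6)
(-37*B(18, 28))/a = (-37*(-4 + (¼)*28))/(-7/3017704) = -37*(-4 + 7)*(-3017704/7) = -37*3*(-3017704/7) = -111*(-3017704/7) = 334965144/7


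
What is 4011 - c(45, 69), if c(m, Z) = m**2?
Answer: 1986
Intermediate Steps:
4011 - c(45, 69) = 4011 - 1*45**2 = 4011 - 1*2025 = 4011 - 2025 = 1986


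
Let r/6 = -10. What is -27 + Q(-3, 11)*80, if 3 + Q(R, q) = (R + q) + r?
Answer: -4427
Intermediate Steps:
r = -60 (r = 6*(-10) = -60)
Q(R, q) = -63 + R + q (Q(R, q) = -3 + ((R + q) - 60) = -3 + (-60 + R + q) = -63 + R + q)
-27 + Q(-3, 11)*80 = -27 + (-63 - 3 + 11)*80 = -27 - 55*80 = -27 - 4400 = -4427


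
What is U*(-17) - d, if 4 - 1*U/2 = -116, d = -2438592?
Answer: 2434512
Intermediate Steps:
U = 240 (U = 8 - 2*(-116) = 8 + 232 = 240)
U*(-17) - d = 240*(-17) - 1*(-2438592) = -4080 + 2438592 = 2434512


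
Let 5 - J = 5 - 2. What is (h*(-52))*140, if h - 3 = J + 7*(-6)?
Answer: 269360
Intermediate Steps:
J = 2 (J = 5 - (5 - 2) = 5 - 1*3 = 5 - 3 = 2)
h = -37 (h = 3 + (2 + 7*(-6)) = 3 + (2 - 42) = 3 - 40 = -37)
(h*(-52))*140 = -37*(-52)*140 = 1924*140 = 269360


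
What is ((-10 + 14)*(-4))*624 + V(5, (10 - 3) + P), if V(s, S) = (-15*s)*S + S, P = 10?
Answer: -11242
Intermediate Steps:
V(s, S) = S - 15*S*s (V(s, S) = -15*S*s + S = S - 15*S*s)
((-10 + 14)*(-4))*624 + V(5, (10 - 3) + P) = ((-10 + 14)*(-4))*624 + ((10 - 3) + 10)*(1 - 15*5) = (4*(-4))*624 + (7 + 10)*(1 - 75) = -16*624 + 17*(-74) = -9984 - 1258 = -11242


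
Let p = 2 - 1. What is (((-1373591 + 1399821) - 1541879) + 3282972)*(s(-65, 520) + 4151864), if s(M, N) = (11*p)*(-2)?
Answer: 7337645858966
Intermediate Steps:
p = 1
s(M, N) = -22 (s(M, N) = (11*1)*(-2) = 11*(-2) = -22)
(((-1373591 + 1399821) - 1541879) + 3282972)*(s(-65, 520) + 4151864) = (((-1373591 + 1399821) - 1541879) + 3282972)*(-22 + 4151864) = ((26230 - 1541879) + 3282972)*4151842 = (-1515649 + 3282972)*4151842 = 1767323*4151842 = 7337645858966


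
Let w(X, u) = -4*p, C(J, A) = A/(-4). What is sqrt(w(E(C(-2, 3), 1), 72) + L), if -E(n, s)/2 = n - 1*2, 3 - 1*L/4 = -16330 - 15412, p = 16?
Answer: 2*sqrt(31729) ≈ 356.25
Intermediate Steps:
L = 126980 (L = 12 - 4*(-16330 - 15412) = 12 - 4*(-31742) = 12 + 126968 = 126980)
C(J, A) = -A/4 (C(J, A) = A*(-1/4) = -A/4)
E(n, s) = 4 - 2*n (E(n, s) = -2*(n - 1*2) = -2*(n - 2) = -2*(-2 + n) = 4 - 2*n)
w(X, u) = -64 (w(X, u) = -4*16 = -64)
sqrt(w(E(C(-2, 3), 1), 72) + L) = sqrt(-64 + 126980) = sqrt(126916) = 2*sqrt(31729)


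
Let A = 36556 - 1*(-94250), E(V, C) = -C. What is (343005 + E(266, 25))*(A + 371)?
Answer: 44991087460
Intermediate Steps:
A = 130806 (A = 36556 + 94250 = 130806)
(343005 + E(266, 25))*(A + 371) = (343005 - 1*25)*(130806 + 371) = (343005 - 25)*131177 = 342980*131177 = 44991087460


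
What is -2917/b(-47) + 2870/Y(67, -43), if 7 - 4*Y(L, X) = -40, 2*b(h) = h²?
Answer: 533726/2209 ≈ 241.61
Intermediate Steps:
b(h) = h²/2
Y(L, X) = 47/4 (Y(L, X) = 7/4 - ¼*(-40) = 7/4 + 10 = 47/4)
-2917/b(-47) + 2870/Y(67, -43) = -2917/((½)*(-47)²) + 2870/(47/4) = -2917/((½)*2209) + 2870*(4/47) = -2917/2209/2 + 11480/47 = -2917*2/2209 + 11480/47 = -5834/2209 + 11480/47 = 533726/2209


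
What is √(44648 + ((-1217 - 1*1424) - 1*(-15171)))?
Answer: √57178 ≈ 239.12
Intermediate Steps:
√(44648 + ((-1217 - 1*1424) - 1*(-15171))) = √(44648 + ((-1217 - 1424) + 15171)) = √(44648 + (-2641 + 15171)) = √(44648 + 12530) = √57178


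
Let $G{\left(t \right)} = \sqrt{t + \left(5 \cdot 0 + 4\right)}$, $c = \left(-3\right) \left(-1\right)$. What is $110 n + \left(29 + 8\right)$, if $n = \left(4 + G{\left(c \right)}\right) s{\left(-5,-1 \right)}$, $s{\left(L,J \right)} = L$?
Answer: $-2163 - 550 \sqrt{7} \approx -3618.2$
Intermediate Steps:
$c = 3$
$G{\left(t \right)} = \sqrt{4 + t}$ ($G{\left(t \right)} = \sqrt{t + \left(0 + 4\right)} = \sqrt{t + 4} = \sqrt{4 + t}$)
$n = -20 - 5 \sqrt{7}$ ($n = \left(4 + \sqrt{4 + 3}\right) \left(-5\right) = \left(4 + \sqrt{7}\right) \left(-5\right) = -20 - 5 \sqrt{7} \approx -33.229$)
$110 n + \left(29 + 8\right) = 110 \left(-20 - 5 \sqrt{7}\right) + \left(29 + 8\right) = \left(-2200 - 550 \sqrt{7}\right) + 37 = -2163 - 550 \sqrt{7}$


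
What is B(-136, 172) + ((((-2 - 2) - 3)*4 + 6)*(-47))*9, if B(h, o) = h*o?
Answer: -14086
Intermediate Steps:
B(-136, 172) + ((((-2 - 2) - 3)*4 + 6)*(-47))*9 = -136*172 + ((((-2 - 2) - 3)*4 + 6)*(-47))*9 = -23392 + (((-4 - 3)*4 + 6)*(-47))*9 = -23392 + ((-7*4 + 6)*(-47))*9 = -23392 + ((-28 + 6)*(-47))*9 = -23392 - 22*(-47)*9 = -23392 + 1034*9 = -23392 + 9306 = -14086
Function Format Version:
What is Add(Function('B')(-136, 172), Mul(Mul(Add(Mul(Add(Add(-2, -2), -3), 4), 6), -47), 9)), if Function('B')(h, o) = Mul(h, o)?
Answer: -14086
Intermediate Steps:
Add(Function('B')(-136, 172), Mul(Mul(Add(Mul(Add(Add(-2, -2), -3), 4), 6), -47), 9)) = Add(Mul(-136, 172), Mul(Mul(Add(Mul(Add(Add(-2, -2), -3), 4), 6), -47), 9)) = Add(-23392, Mul(Mul(Add(Mul(Add(-4, -3), 4), 6), -47), 9)) = Add(-23392, Mul(Mul(Add(Mul(-7, 4), 6), -47), 9)) = Add(-23392, Mul(Mul(Add(-28, 6), -47), 9)) = Add(-23392, Mul(Mul(-22, -47), 9)) = Add(-23392, Mul(1034, 9)) = Add(-23392, 9306) = -14086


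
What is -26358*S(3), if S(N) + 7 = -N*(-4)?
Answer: -131790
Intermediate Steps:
S(N) = -7 + 4*N (S(N) = -7 - N*(-4) = -7 + 4*N)
-26358*S(3) = -26358*(-7 + 4*3) = -26358*(-7 + 12) = -26358*5 = -131790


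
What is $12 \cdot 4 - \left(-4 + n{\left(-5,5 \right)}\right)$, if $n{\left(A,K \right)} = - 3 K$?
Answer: $67$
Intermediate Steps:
$12 \cdot 4 - \left(-4 + n{\left(-5,5 \right)}\right) = 12 \cdot 4 - \left(-4 - 15\right) = 48 + \left(4 - -15\right) = 48 + \left(4 + 15\right) = 48 + 19 = 67$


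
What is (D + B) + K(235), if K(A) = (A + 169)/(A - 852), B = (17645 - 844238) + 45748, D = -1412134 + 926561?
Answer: -781380310/617 ≈ -1.2664e+6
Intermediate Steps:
D = -485573
B = -780845 (B = -826593 + 45748 = -780845)
K(A) = (169 + A)/(-852 + A)
(D + B) + K(235) = (-485573 - 780845) + (169 + 235)/(-852 + 235) = -1266418 + 404/(-617) = -1266418 - 1/617*404 = -1266418 - 404/617 = -781380310/617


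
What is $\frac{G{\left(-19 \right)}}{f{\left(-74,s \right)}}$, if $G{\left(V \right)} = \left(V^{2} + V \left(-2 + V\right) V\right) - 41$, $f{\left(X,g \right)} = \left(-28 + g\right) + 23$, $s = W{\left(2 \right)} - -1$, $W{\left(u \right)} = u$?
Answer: $\frac{7261}{2} \approx 3630.5$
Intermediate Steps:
$s = 3$ ($s = 2 - -1 = 2 + 1 = 3$)
$f{\left(X,g \right)} = -5 + g$
$G{\left(V \right)} = -41 + V^{2} + V^{2} \left(-2 + V\right)$ ($G{\left(V \right)} = \left(V^{2} + V^{2} \left(-2 + V\right)\right) - 41 = -41 + V^{2} + V^{2} \left(-2 + V\right)$)
$\frac{G{\left(-19 \right)}}{f{\left(-74,s \right)}} = \frac{-41 + \left(-19\right)^{3} - \left(-19\right)^{2}}{-5 + 3} = \frac{-41 - 6859 - 361}{-2} = \left(-41 - 6859 - 361\right) \left(- \frac{1}{2}\right) = \left(-7261\right) \left(- \frac{1}{2}\right) = \frac{7261}{2}$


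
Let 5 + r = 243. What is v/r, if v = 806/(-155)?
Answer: -13/595 ≈ -0.021849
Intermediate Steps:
v = -26/5 (v = 806*(-1/155) = -26/5 ≈ -5.2000)
r = 238 (r = -5 + 243 = 238)
v/r = -26/5/238 = -26/5*1/238 = -13/595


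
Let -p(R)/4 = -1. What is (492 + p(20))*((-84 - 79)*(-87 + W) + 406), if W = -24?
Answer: 9175504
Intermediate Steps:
p(R) = 4 (p(R) = -4*(-1) = 4)
(492 + p(20))*((-84 - 79)*(-87 + W) + 406) = (492 + 4)*((-84 - 79)*(-87 - 24) + 406) = 496*(-163*(-111) + 406) = 496*(18093 + 406) = 496*18499 = 9175504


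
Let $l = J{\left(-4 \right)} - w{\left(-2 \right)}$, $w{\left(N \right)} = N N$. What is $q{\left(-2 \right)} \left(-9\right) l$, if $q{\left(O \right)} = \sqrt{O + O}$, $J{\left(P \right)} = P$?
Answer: $144 i \approx 144.0 i$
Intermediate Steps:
$w{\left(N \right)} = N^{2}$
$q{\left(O \right)} = \sqrt{2} \sqrt{O}$ ($q{\left(O \right)} = \sqrt{2 O} = \sqrt{2} \sqrt{O}$)
$l = -8$ ($l = -4 + \left(0 - \left(-2\right)^{2}\right) = -4 + \left(0 - 4\right) = -4 - 4 = -8$)
$q{\left(-2 \right)} \left(-9\right) l = \sqrt{2} \sqrt{-2} \left(-9\right) \left(-8\right) = \sqrt{2} i \sqrt{2} \left(-9\right) \left(-8\right) = 2 i \left(-9\right) \left(-8\right) = - 18 i \left(-8\right) = 144 i$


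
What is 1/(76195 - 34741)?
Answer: 1/41454 ≈ 2.4123e-5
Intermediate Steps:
1/(76195 - 34741) = 1/41454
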